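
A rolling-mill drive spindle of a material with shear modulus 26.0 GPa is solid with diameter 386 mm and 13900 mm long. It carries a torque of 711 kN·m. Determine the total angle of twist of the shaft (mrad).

174 mrad

J = πd⁴/32 = π(0.386)⁴/32 = 2.179×10^-3 m⁴.
θ = T·L/(G·J) = 711000 × 13.9 / (26.0×10⁹ × 2.179×10^-3) = 0.1744 rad.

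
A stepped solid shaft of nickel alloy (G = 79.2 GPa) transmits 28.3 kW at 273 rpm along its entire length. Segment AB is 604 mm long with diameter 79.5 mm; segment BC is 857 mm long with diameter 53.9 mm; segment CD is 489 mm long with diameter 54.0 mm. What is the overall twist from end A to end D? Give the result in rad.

0.0222 rad

ω = 2π·273/60 = 28.59 rad/s, so T = P/ω = 28.3×10³ / 28.59 = 989.9 N·m.
J_AB = π(0.0795)⁴/32 = 3.92×10^-6 m⁴; J_BC = π(0.0539)⁴/32 = 8.29×10^-7 m⁴; J_CD = π(0.0540)⁴/32 = 8.35×10^-7 m⁴.
θ = (T/G)·Σ L_i/J_i = (989.9/79.2×10⁹)·(0.604/3.92×10^-6 + 0.857/8.29×10^-7 + 0.489/8.35×10^-7) = 0.02217 rad.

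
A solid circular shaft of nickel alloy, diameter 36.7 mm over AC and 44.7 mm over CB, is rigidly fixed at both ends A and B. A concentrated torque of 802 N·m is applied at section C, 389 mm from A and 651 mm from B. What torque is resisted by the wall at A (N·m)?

346 N·m

Compatibility: T_A·a/J_AC = T_B·b/J_CB with T_A + T_B = T₀.
J_AC = 1.78×10^-7 m⁴, J_CB = 3.92×10^-7 m⁴, so T_A = T₀·(J_AC/a)/((J_AC/a)+(J_CB/b)) = 346.4 N·m, T_B = 455.6 N·m.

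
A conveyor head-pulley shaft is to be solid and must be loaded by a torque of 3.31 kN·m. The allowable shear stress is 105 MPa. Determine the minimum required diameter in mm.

For a solid shaft τ_max = 16T/(πd³), so d = (16T/(π τ_allow))^(1/3) = (16·3310/(π·1.05×10^8))^(1/3) = 0.05435 m.

54.4 mm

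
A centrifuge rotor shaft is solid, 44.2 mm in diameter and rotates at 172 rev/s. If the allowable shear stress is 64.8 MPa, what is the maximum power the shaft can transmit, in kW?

1190 kW

J = πd⁴/32 = π(0.0442)⁴/32 = 3.747×10^-7 m⁴.
T_max = τ_allow·J/r = 6.48×10^7 × 3.747×10^-7 / 0.0221 = 1099 N·m.
ω = 2π·172 = 1081 rad/s, so P_max = T_max·ω = 1.187×10^6 W.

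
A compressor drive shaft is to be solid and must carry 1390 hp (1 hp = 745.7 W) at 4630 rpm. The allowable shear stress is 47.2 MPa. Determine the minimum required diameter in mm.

61.3 mm

ω = 2π·4630/60 = 484.9 rad/s, so T = P/ω = 1390×745.7 / 484.9 = 2138 N·m.
For a solid shaft τ_max = 16T/(πd³), so d = (16T/(π τ_allow))^(1/3) = (16·2138/(π·4.72×10^7))^(1/3) = 0.06133 m.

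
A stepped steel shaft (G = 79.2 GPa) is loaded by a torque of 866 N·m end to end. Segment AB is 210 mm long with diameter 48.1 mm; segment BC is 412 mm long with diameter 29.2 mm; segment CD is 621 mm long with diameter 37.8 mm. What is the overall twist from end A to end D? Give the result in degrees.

J_AB = π(0.0481)⁴/32 = 5.26×10^-7 m⁴; J_BC = π(0.0292)⁴/32 = 7.14×10^-8 m⁴; J_CD = π(0.0378)⁴/32 = 2.00×10^-7 m⁴.
θ = (T/G)·Σ L_i/J_i = (866.0/79.2×10⁹)·(0.210/5.26×10^-7 + 0.412/7.14×10^-8 + 0.621/2.00×10^-7) = 0.1014 rad.

5.81°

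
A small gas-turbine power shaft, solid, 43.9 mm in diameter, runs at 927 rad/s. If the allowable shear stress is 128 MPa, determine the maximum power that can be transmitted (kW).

1970 kW

J = πd⁴/32 = π(0.0439)⁴/32 = 3.646×10^-7 m⁴.
T_max = τ_allow·J/r = 1.28×10^8 × 3.646×10^-7 / 0.0220 = 2126 N·m.
ω = 927 rad/s, so P_max = T_max·ω = 1.971×10^6 W.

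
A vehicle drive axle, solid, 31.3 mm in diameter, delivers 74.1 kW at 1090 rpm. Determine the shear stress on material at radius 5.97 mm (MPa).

ω = 2π·1090/60 = 114.1 rad/s, so T = P/ω = 74.1×10³ / 114.1 = 649.2 N·m.
J = πd⁴/32 = π(0.0313)⁴/32 = 9.423×10^-8 m⁴.
Shear stress varies linearly with radius: τ = T·r/J = 649.2 × 0.00597 / 9.423×10^-8 = 4.113×10^7 Pa.

41.1 MPa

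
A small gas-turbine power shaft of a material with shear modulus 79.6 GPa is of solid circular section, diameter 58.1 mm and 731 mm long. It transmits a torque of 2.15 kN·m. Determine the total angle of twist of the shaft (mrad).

17.6 mrad

J = πd⁴/32 = π(0.0581)⁴/32 = 1.119×10^-6 m⁴.
θ = T·L/(G·J) = 2150 × 0.731 / (79.6×10⁹ × 1.119×10^-6) = 0.01765 rad.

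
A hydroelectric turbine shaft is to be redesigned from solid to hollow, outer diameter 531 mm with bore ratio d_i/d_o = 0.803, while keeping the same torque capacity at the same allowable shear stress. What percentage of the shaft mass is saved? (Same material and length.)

Equal τ_max and T ⇒ the solid shaft needs d_s³ = d_o³(1−k⁴), so d_s = 531·(1−0.803⁴)^(1/3) = 443.9 mm.
Area ratio A_h/A_s = d_o²(1−k²)/d_s² = (1−k²)/(1−k⁴)^(2/3) = 0.5082.
Mass saving = 1 − 0.5082 = 49.2 %.

49.2 %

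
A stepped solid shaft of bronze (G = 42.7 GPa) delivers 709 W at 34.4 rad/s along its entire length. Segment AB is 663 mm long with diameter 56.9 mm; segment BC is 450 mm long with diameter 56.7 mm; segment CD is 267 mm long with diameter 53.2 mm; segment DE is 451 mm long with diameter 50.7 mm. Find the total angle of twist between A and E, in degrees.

ω = 34.4 rad/s, so T = P/ω = 709 / 34.40 = 20.61 N·m.
J_AB = π(0.0569)⁴/32 = 1.03×10^-6 m⁴; J_BC = π(0.0567)⁴/32 = 1.01×10^-6 m⁴; J_CD = π(0.0532)⁴/32 = 7.86×10^-7 m⁴; J_DE = π(0.0507)⁴/32 = 6.49×10^-7 m⁴.
θ = (T/G)·Σ L_i/J_i = (20.61/42.7×10⁹)·(0.663/1.03×10^-6 + 0.450/1.01×10^-6 + 0.267/7.86×10^-7 + 0.451/6.49×10^-7) = 1.025×10^-3 rad.

0.0587°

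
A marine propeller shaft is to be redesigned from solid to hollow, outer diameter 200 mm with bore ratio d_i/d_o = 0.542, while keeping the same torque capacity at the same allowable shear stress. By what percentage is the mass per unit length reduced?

25.0 %

Equal τ_max and T ⇒ the solid shaft needs d_s³ = d_o³(1−k⁴), so d_s = 200·(1−0.542⁴)^(1/3) = 194.1 mm.
Area ratio A_h/A_s = d_o²(1−k²)/d_s² = (1−k²)/(1−k⁴)^(2/3) = 0.7500.
Mass saving = 1 − 0.7500 = 25.0 %.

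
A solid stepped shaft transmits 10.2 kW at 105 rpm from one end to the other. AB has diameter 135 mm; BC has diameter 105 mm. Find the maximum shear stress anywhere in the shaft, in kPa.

ω = 2π·105/60 = 11.00 rad/s, so T = P/ω = 10.2×10³ / 11.00 = 927.6 N·m.
Under the same torque, τ_max = 16T/(πd³) is largest where d is smallest — segment BC (d = 105 mm).
τ_max = 16·927.6/(π·(0.105)³) = 4.081×10^6 Pa.

4080 kPa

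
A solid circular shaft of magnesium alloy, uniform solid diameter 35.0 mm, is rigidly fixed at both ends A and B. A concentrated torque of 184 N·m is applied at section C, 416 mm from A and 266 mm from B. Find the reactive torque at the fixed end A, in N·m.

71.8 N·m

With uniform GJ and both ends fixed, compatibility θ_AC = θ_CB gives T_A·a = T_B·b, together with T_A + T_B = T₀.
T_A = T₀·b/(a+b) = 184.0·266/682.0 = 71.77 N·m; T_B = 112.2 N·m.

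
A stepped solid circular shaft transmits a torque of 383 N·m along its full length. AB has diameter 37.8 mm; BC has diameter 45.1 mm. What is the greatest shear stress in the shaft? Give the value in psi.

Under the same torque, τ_max = 16T/(πd³) is largest where d is smallest — segment AB (d = 37.8 mm).
τ_max = 16·383.0/(π·(0.0378)³) = 3.612×10^7 Pa.

5240 psi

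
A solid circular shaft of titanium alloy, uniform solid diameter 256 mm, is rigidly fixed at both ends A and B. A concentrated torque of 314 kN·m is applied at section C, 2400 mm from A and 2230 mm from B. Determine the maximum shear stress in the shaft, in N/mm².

With uniform GJ and both ends fixed, compatibility θ_AC = θ_CB gives T_A·a = T_B·b, together with T_A + T_B = T₀.
T_A = T₀·b/(a+b) = 314000·2230/4630 = 151200 N·m; T_B = 162800 N·m.
τ in each portion: τ_AC = 4.59×10^7 Pa, τ_CB = 4.94×10^7 Pa; maximum is in CB.
τ_max = T_CB·r/J = 162800·0.128/4.22×10^-4 = 4.941×10^7 Pa.

49.4 N/mm²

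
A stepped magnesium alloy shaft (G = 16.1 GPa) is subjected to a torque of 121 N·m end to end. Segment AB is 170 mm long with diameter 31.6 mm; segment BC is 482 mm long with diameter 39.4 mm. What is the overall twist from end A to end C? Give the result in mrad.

28.4 mrad

J_AB = π(0.0316)⁴/32 = 9.79×10^-8 m⁴; J_BC = π(0.0394)⁴/32 = 2.37×10^-7 m⁴.
θ = (T/G)·Σ L_i/J_i = (121.0/16.1×10⁹)·(0.170/9.79×10^-8 + 0.482/2.37×10^-7) = 0.02836 rad.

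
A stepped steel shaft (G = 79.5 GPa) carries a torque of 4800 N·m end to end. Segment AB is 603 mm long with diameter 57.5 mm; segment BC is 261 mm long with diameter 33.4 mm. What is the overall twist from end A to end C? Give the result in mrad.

163 mrad

J_AB = π(0.0575)⁴/32 = 1.07×10^-6 m⁴; J_BC = π(0.0334)⁴/32 = 1.22×10^-7 m⁴.
θ = (T/G)·Σ L_i/J_i = (4800/79.5×10⁹)·(0.603/1.07×10^-6 + 0.261/1.22×10^-7) = 0.1629 rad.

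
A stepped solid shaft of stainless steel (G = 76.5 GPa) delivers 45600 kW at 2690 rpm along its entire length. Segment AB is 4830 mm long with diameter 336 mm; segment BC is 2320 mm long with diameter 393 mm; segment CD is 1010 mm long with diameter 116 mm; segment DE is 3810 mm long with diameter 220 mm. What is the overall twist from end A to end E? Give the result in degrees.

9.49°

ω = 2π·2690/60 = 281.7 rad/s, so T = P/ω = 45600×10³ / 281.7 = 161900 N·m.
J_AB = π(0.336)⁴/32 = 1.25×10^-3 m⁴; J_BC = π(0.393)⁴/32 = 2.34×10^-3 m⁴; J_CD = π(0.116)⁴/32 = 1.78×10^-5 m⁴; J_DE = π(0.220)⁴/32 = 2.30×10^-4 m⁴.
θ = (T/G)·Σ L_i/J_i = (161900/76.5×10⁹)·(4.83/1.25×10^-3 + 2.32/2.34×10^-3 + 1.01/1.78×10^-5 + 3.81/2.30×10^-4) = 0.1655 rad.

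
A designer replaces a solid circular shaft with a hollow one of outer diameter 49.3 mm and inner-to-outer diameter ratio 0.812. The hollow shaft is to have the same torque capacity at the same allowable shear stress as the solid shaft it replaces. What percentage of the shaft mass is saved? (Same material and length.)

Equal τ_max and T ⇒ the solid shaft needs d_s³ = d_o³(1−k⁴), so d_s = 49.3·(1−0.812⁴)^(1/3) = 40.76 mm.
Area ratio A_h/A_s = d_o²(1−k²)/d_s² = (1−k²)/(1−k⁴)^(2/3) = 0.4983.
Mass saving = 1 − 0.4983 = 50.2 %.

50.2 %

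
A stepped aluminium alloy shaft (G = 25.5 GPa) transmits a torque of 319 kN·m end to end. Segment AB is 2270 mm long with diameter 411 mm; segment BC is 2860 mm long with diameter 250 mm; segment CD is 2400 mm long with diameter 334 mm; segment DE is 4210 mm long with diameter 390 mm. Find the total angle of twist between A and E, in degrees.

8.66°

J_AB = π(0.411)⁴/32 = 2.80×10^-3 m⁴; J_BC = π(0.250)⁴/32 = 3.83×10^-4 m⁴; J_CD = π(0.334)⁴/32 = 1.22×10^-3 m⁴; J_DE = π(0.390)⁴/32 = 2.27×10^-3 m⁴.
θ = (T/G)·Σ L_i/J_i = (319000/25.5×10⁹)·(2.27/2.80×10^-3 + 2.86/3.83×10^-4 + 2.40/1.22×10^-3 + 4.21/2.27×10^-3) = 0.1512 rad.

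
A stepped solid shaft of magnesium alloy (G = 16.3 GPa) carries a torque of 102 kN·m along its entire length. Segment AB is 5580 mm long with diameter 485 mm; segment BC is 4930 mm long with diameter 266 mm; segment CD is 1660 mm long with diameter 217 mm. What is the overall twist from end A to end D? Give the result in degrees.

6.70°

J_AB = π(0.485)⁴/32 = 5.43×10^-3 m⁴; J_BC = π(0.266)⁴/32 = 4.92×10^-4 m⁴; J_CD = π(0.217)⁴/32 = 2.18×10^-4 m⁴.
θ = (T/G)·Σ L_i/J_i = (102000/16.3×10⁹)·(5.58/5.43×10^-3 + 4.93/4.92×10^-4 + 1.66/2.18×10^-4) = 0.1169 rad.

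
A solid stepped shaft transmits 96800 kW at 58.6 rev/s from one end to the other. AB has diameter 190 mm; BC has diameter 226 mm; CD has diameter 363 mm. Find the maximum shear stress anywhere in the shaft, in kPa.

195000 kPa

ω = 2π·58.6 = 368.2 rad/s, so T = P/ω = 96800×10³ / 368.2 = 262900 N·m.
Under the same torque, τ_max = 16T/(πd³) is largest where d is smallest — segment AB (d = 190 mm).
τ_max = 16·262900/(π·(0.190)³) = 1.952×10^8 Pa.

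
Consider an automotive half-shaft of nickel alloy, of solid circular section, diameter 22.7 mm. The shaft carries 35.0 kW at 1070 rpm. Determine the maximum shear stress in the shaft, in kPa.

ω = 2π·1070/60 = 112.1 rad/s, so T = P/ω = 35.0×10³ / 112.1 = 312.4 N·m.
J = πd⁴/32 = π(0.0227)⁴/32 = 2.607×10^-8 m⁴.
τ_max = T·r/J = 312.4 × 0.0113 / 2.607×10^-8 = 1.360×10^8 Pa.

136000 kPa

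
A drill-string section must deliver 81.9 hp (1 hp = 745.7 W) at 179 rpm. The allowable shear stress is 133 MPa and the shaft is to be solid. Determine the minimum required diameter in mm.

ω = 2π·179/60 = 18.74 rad/s, so T = P/ω = 81.9×745.7 / 18.74 = 3258 N·m.
For a solid shaft τ_max = 16T/(πd³), so d = (16T/(π τ_allow))^(1/3) = (16·3258/(π·1.33×10^8))^(1/3) = 0.04997 m.

50.0 mm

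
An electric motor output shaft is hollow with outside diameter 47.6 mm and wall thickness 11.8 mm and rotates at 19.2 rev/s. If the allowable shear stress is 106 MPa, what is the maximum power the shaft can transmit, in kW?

253 kW

J = π(d_o⁴ − d_i⁴)/32 = π(0.0476⁴ − 0.0240⁴)/32 = 4.714×10^-7 m⁴.
T_max = τ_allow·J/r = 1.06×10^8 × 4.714×10^-7 / 0.0238 = 2100 N·m.
ω = 2π·19.2 = 120.6 rad/s, so P_max = T_max·ω = 2.533×10^5 W.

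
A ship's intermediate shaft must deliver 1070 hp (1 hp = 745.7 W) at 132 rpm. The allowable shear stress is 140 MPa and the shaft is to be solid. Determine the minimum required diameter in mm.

128 mm

ω = 2π·132/60 = 13.82 rad/s, so T = P/ω = 1070×745.7 / 13.82 = 57720 N·m.
For a solid shaft τ_max = 16T/(πd³), so d = (16T/(π τ_allow))^(1/3) = (16·57720/(π·1.40×10^8))^(1/3) = 0.1281 m.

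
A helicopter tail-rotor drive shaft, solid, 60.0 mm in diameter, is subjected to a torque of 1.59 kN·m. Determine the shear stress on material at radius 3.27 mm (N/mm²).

J = πd⁴/32 = π(0.0600)⁴/32 = 1.272×10^-6 m⁴.
Shear stress varies linearly with radius: τ = T·r/J = 1590 × 0.00327 / 1.272×10^-6 = 4.086×10^6 Pa.

4.09 N/mm²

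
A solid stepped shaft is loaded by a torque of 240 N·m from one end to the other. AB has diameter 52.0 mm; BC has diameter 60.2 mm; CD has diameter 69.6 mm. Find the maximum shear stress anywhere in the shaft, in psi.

1260 psi

Under the same torque, τ_max = 16T/(πd³) is largest where d is smallest — segment AB (d = 52.0 mm).
τ_max = 16·240.0/(π·(0.0520)³) = 8.693×10^6 Pa.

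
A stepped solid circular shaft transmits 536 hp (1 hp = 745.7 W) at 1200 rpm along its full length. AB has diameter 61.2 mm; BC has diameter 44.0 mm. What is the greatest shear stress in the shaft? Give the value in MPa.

ω = 2π·1200/60 = 125.7 rad/s, so T = P/ω = 536×745.7 / 125.7 = 3181 N·m.
Under the same torque, τ_max = 16T/(πd³) is largest where d is smallest — segment BC (d = 44.0 mm).
τ_max = 16·3181/(π·(0.0440)³) = 1.902×10^8 Pa.

190 MPa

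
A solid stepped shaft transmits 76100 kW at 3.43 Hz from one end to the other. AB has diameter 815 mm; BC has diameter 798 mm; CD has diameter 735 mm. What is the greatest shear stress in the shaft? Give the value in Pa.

4.53e7 Pa

ω = 2π·3.43 = 21.55 rad/s, so T = P/ω = 76100×10³ / 21.55 = 3.531e6 N·m.
Under the same torque, τ_max = 16T/(πd³) is largest where d is smallest — segment CD (d = 735 mm).
τ_max = 16·3.531e6/(π·(0.735)³) = 4.529×10^7 Pa.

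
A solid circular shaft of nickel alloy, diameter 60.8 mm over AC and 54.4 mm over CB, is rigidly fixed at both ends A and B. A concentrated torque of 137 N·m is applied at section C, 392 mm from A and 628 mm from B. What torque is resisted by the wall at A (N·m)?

Compatibility: T_A·a/J_AC = T_B·b/J_CB with T_A + T_B = T₀.
J_AC = 1.34×10^-6 m⁴, J_CB = 8.60×10^-7 m⁴, so T_A = T₀·(J_AC/a)/((J_AC/a)+(J_CB/b)) = 97.85 N·m, T_B = 39.15 N·m.

97.9 N·m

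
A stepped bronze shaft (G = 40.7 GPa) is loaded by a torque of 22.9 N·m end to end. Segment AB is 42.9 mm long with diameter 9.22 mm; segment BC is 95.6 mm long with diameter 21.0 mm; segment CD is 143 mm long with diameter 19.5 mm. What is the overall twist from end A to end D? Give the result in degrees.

2.44°

J_AB = π(0.00922)⁴/32 = 7.09×10^-10 m⁴; J_BC = π(0.0210)⁴/32 = 1.91×10^-8 m⁴; J_CD = π(0.0195)⁴/32 = 1.42×10^-8 m⁴.
θ = (T/G)·Σ L_i/J_i = (22.90/40.7×10⁹)·(0.0429/7.09×10^-10 + 0.0956/1.91×10^-8 + 0.143/1.42×10^-8) = 0.04251 rad.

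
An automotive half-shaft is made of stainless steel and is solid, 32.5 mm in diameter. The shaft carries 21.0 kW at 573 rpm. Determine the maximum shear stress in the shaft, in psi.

7530 psi

ω = 2π·573/60 = 60.00 rad/s, so T = P/ω = 21.0×10³ / 60.00 = 350.0 N·m.
J = πd⁴/32 = π(0.0325)⁴/32 = 1.095×10^-7 m⁴.
τ_max = T·r/J = 350.0 × 0.0163 / 1.095×10^-7 = 5.192×10^7 Pa.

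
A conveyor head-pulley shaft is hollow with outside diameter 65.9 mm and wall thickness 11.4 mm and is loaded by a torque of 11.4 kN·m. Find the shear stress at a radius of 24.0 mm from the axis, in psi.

26200 psi

J = π(d_o⁴ − d_i⁴)/32 = π(0.0659⁴ − 0.0431⁴)/32 = 1.513×10^-6 m⁴.
Shear stress varies linearly with radius: τ = T·r/J = 11400 × 0.0240 / 1.513×10^-6 = 1.809×10^8 Pa.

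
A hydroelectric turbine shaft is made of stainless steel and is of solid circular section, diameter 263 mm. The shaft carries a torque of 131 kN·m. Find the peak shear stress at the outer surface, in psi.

5320 psi

J = πd⁴/32 = π(0.263)⁴/32 = 4.697×10^-4 m⁴.
τ_max = T·r/J = 131000 × 0.132 / 4.697×10^-4 = 3.668×10^7 Pa.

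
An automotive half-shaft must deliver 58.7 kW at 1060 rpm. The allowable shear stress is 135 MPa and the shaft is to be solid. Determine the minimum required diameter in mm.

27.1 mm

ω = 2π·1060/60 = 111.0 rad/s, so T = P/ω = 58.7×10³ / 111.0 = 528.8 N·m.
For a solid shaft τ_max = 16T/(πd³), so d = (16T/(π τ_allow))^(1/3) = (16·528.8/(π·1.35×10^8))^(1/3) = 0.02712 m.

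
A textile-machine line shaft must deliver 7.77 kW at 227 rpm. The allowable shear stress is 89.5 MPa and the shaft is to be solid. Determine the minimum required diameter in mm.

ω = 2π·227/60 = 23.77 rad/s, so T = P/ω = 7.77×10³ / 23.77 = 326.9 N·m.
For a solid shaft τ_max = 16T/(πd³), so d = (16T/(π τ_allow))^(1/3) = (16·326.9/(π·8.95×10^7))^(1/3) = 0.02650 m.

26.5 mm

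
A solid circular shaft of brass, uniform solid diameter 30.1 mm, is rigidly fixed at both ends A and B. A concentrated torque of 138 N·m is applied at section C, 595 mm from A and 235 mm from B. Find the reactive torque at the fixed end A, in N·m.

39.1 N·m

With uniform GJ and both ends fixed, compatibility θ_AC = θ_CB gives T_A·a = T_B·b, together with T_A + T_B = T₀.
T_A = T₀·b/(a+b) = 138.0·235/830.0 = 39.07 N·m; T_B = 98.93 N·m.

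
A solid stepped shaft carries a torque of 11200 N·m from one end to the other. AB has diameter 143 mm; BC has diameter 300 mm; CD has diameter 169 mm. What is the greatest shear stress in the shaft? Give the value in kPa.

Under the same torque, τ_max = 16T/(πd³) is largest where d is smallest — segment AB (d = 143 mm).
τ_max = 16·11200/(π·(0.143)³) = 1.951×10^7 Pa.

19500 kPa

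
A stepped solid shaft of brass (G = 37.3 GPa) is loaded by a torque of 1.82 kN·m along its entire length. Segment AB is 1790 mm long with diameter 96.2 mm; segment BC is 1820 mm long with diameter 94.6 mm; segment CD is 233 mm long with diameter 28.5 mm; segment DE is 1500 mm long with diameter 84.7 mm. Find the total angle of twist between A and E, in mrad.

J_AB = π(0.0962)⁴/32 = 8.41×10^-6 m⁴; J_BC = π(0.0946)⁴/32 = 7.86×10^-6 m⁴; J_CD = π(0.0285)⁴/32 = 6.48×10^-8 m⁴; J_DE = π(0.0847)⁴/32 = 5.05×10^-6 m⁴.
θ = (T/G)·Σ L_i/J_i = (1820/37.3×10⁹)·(1.79/8.41×10^-6 + 1.82/7.86×10^-6 + 0.233/6.48×10^-8 + 1.50/5.05×10^-6) = 0.2117 rad.

212 mrad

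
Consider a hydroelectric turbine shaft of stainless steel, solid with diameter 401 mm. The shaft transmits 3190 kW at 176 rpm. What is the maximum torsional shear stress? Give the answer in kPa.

13700 kPa

ω = 2π·176/60 = 18.43 rad/s, so T = P/ω = 3190×10³ / 18.43 = 173100 N·m.
J = πd⁴/32 = π(0.401)⁴/32 = 2.539×10^-3 m⁴.
τ_max = T·r/J = 173100 × 0.201 / 2.539×10^-3 = 1.367×10^7 Pa.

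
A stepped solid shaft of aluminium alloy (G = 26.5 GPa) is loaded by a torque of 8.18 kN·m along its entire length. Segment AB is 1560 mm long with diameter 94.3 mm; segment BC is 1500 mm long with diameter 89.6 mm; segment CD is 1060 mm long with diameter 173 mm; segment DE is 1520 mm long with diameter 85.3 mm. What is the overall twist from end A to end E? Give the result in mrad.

229 mrad

J_AB = π(0.0943)⁴/32 = 7.76×10^-6 m⁴; J_BC = π(0.0896)⁴/32 = 6.33×10^-6 m⁴; J_CD = π(0.173)⁴/32 = 8.79×10^-5 m⁴; J_DE = π(0.0853)⁴/32 = 5.20×10^-6 m⁴.
θ = (T/G)·Σ L_i/J_i = (8180/26.5×10⁹)·(1.56/7.76×10^-6 + 1.50/6.33×10^-6 + 1.06/8.79×10^-5 + 1.52/5.20×10^-6) = 0.2292 rad.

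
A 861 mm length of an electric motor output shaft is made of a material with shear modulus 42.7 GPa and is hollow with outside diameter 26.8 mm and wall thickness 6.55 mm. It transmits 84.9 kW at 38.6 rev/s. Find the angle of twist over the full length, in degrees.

ω = 2π·38.6 = 242.5 rad/s, so T = P/ω = 84.9×10³ / 242.5 = 350.1 N·m.
J = π(d_o⁴ − d_i⁴)/32 = π(0.0268⁴ − 0.0137⁴)/32 = 4.719×10^-8 m⁴.
θ = T·L/(G·J) = 350.1 × 0.861 / (42.7×10⁹ × 4.719×10^-8) = 0.1496 rad.

8.57°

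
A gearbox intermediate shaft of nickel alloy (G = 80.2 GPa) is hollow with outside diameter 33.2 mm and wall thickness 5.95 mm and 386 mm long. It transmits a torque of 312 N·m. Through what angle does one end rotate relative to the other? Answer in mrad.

15.2 mrad

J = π(d_o⁴ − d_i⁴)/32 = π(0.0332⁴ − 0.0213⁴)/32 = 9.907×10^-8 m⁴.
θ = T·L/(G·J) = 312.0 × 0.386 / (80.2×10⁹ × 9.907×10^-8) = 0.01516 rad.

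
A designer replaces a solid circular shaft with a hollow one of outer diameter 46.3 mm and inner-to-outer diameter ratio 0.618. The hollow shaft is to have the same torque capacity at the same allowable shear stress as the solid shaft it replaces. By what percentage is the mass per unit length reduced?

31.3 %

Equal τ_max and T ⇒ the solid shaft needs d_s³ = d_o³(1−k⁴), so d_s = 46.3·(1−0.618⁴)^(1/3) = 43.93 mm.
Area ratio A_h/A_s = d_o²(1−k²)/d_s² = (1−k²)/(1−k⁴)^(2/3) = 0.6866.
Mass saving = 1 − 0.6866 = 31.3 %.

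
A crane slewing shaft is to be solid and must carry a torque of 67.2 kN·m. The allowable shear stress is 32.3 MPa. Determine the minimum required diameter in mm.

220 mm

For a solid shaft τ_max = 16T/(πd³), so d = (16T/(π τ_allow))^(1/3) = (16·67200/(π·3.23×10^7))^(1/3) = 0.2196 m.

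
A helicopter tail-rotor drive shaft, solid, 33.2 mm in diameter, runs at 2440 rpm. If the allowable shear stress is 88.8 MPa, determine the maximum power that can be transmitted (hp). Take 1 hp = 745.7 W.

J = πd⁴/32 = π(0.0332)⁴/32 = 1.193×10^-7 m⁴.
T_max = τ_allow·J/r = 8.88×10^7 × 1.193×10^-7 / 0.0166 = 638.1 N·m.
ω = 2π·2440/60 = 255.5 rad/s, so P_max = T_max·ω = 1.630×10^5 W.

219 hp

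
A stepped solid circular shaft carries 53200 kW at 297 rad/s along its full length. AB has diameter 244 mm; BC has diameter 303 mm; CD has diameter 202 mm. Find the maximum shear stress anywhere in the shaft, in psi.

ω = 297 rad/s, so T = P/ω = 53200×10³ / 297.0 = 179100 N·m.
Under the same torque, τ_max = 16T/(πd³) is largest where d is smallest — segment CD (d = 202 mm).
τ_max = 16·179100/(π·(0.202)³) = 1.107×10^8 Pa.

16100 psi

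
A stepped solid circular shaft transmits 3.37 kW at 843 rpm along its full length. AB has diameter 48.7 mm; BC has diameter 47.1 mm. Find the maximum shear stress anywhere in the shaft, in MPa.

1.86 MPa

ω = 2π·843/60 = 88.28 rad/s, so T = P/ω = 3.37×10³ / 88.28 = 38.17 N·m.
Under the same torque, τ_max = 16T/(πd³) is largest where d is smallest — segment BC (d = 47.1 mm).
τ_max = 16·38.17/(π·(0.0471)³) = 1.861×10^6 Pa.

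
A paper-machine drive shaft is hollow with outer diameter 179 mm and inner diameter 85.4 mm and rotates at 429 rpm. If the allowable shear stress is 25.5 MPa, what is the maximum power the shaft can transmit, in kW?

1220 kW

J = π(d_o⁴ − d_i⁴)/32 = π(0.179⁴ − 0.0854⁴)/32 = 9.557×10^-5 m⁴.
T_max = τ_allow·J/r = 2.55×10^7 × 9.557×10^-5 / 0.0895 = 27230 N·m.
ω = 2π·429/60 = 44.92 rad/s, so P_max = T_max·ω = 1.223×10^6 W.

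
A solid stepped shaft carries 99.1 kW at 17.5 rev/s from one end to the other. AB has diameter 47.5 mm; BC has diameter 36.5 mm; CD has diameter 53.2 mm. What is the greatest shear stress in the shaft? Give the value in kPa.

94400 kPa

ω = 2π·17.5 = 110.0 rad/s, so T = P/ω = 99.1×10³ / 110.0 = 901.3 N·m.
Under the same torque, τ_max = 16T/(πd³) is largest where d is smallest — segment BC (d = 36.5 mm).
τ_max = 16·901.3/(π·(0.0365)³) = 9.439×10^7 Pa.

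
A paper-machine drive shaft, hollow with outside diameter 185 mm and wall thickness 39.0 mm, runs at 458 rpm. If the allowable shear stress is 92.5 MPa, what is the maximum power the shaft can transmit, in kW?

4900 kW

J = π(d_o⁴ − d_i⁴)/32 = π(0.185⁴ − 0.107⁴)/32 = 1.021×10^-4 m⁴.
T_max = τ_allow·J/r = 9.25×10^7 × 1.021×10^-4 / 0.0925 = 102100 N·m.
ω = 2π·458/60 = 47.96 rad/s, so P_max = T_max·ω = 4.898×10^6 W.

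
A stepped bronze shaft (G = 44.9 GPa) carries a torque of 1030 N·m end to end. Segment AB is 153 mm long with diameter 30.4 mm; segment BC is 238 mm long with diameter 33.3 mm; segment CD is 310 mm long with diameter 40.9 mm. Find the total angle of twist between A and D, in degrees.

6.47°

J_AB = π(0.0304)⁴/32 = 8.38×10^-8 m⁴; J_BC = π(0.0333)⁴/32 = 1.21×10^-7 m⁴; J_CD = π(0.0409)⁴/32 = 2.75×10^-7 m⁴.
θ = (T/G)·Σ L_i/J_i = (1030/44.9×10⁹)·(0.153/8.38×10^-8 + 0.238/1.21×10^-7 + 0.310/2.75×10^-7) = 0.1130 rad.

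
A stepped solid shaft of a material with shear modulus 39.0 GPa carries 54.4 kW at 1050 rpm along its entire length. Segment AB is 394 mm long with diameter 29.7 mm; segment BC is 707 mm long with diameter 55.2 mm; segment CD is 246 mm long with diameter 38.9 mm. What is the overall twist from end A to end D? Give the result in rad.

ω = 2π·1050/60 = 110.0 rad/s, so T = P/ω = 54.4×10³ / 110.0 = 494.7 N·m.
J_AB = π(0.0297)⁴/32 = 7.64×10^-8 m⁴; J_BC = π(0.0552)⁴/32 = 9.11×10^-7 m⁴; J_CD = π(0.0389)⁴/32 = 2.25×10^-7 m⁴.
θ = (T/G)·Σ L_i/J_i = (494.7/39.0×10⁹)·(0.394/7.64×10^-8 + 0.707/9.11×10^-7 + 0.246/2.25×10^-7) = 0.08915 rad.

0.0892 rad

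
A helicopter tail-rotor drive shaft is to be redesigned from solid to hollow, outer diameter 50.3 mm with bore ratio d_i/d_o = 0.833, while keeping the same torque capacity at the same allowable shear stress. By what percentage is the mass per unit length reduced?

Equal τ_max and T ⇒ the solid shaft needs d_s³ = d_o³(1−k⁴), so d_s = 50.3·(1−0.833⁴)^(1/3) = 40.41 mm.
Area ratio A_h/A_s = d_o²(1−k²)/d_s² = (1−k²)/(1−k⁴)^(2/3) = 0.4743.
Mass saving = 1 − 0.4743 = 52.6 %.

52.6 %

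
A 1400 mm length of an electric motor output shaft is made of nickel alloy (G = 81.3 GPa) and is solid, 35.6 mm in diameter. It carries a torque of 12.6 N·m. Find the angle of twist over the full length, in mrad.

J = πd⁴/32 = π(0.0356)⁴/32 = 1.577×10^-7 m⁴.
θ = T·L/(G·J) = 12.60 × 1.40 / (81.3×10⁹ × 1.577×10^-7) = 1.376×10^-3 rad.

1.38 mrad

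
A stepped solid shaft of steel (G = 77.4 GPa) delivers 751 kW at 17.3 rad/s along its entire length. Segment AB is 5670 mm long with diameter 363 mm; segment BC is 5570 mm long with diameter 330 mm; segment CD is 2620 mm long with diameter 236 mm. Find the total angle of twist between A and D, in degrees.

0.537°

ω = 17.3 rad/s, so T = P/ω = 751×10³ / 17.30 = 43410 N·m.
J_AB = π(0.363)⁴/32 = 1.70×10^-3 m⁴; J_BC = π(0.330)⁴/32 = 1.16×10^-3 m⁴; J_CD = π(0.236)⁴/32 = 3.05×10^-4 m⁴.
θ = (T/G)·Σ L_i/J_i = (43410/77.4×10⁹)·(5.67/1.70×10^-3 + 5.57/1.16×10^-3 + 2.62/3.05×10^-4) = 9.374×10^-3 rad.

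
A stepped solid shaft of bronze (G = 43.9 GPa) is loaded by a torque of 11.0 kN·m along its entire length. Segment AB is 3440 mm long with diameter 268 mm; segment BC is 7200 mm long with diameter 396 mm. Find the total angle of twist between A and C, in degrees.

J_AB = π(0.268)⁴/32 = 5.06×10^-4 m⁴; J_BC = π(0.396)⁴/32 = 2.41×10^-3 m⁴.
θ = (T/G)·Σ L_i/J_i = (11000/43.9×10⁹)·(3.44/5.06×10^-4 + 7.20/2.41×10^-3) = 2.449×10^-3 rad.

0.140°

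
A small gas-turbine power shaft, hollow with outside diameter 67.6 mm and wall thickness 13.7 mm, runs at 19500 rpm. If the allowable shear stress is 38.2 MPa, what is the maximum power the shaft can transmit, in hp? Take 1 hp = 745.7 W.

J = π(d_o⁴ − d_i⁴)/32 = π(0.0676⁴ − 0.0402⁴)/32 = 1.794×10^-6 m⁴.
T_max = τ_allow·J/r = 3.82×10^7 × 1.794×10^-6 / 0.0338 = 2027 N·m.
ω = 2π·19500/60 = 2042 rad/s, so P_max = T_max·ω = 4.140×10^6 W.

5550 hp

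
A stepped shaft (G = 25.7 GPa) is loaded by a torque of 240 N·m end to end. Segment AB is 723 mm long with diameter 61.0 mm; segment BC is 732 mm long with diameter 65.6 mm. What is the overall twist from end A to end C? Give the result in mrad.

J_AB = π(0.0610)⁴/32 = 1.36×10^-6 m⁴; J_BC = π(0.0656)⁴/32 = 1.82×10^-6 m⁴.
θ = (T/G)·Σ L_i/J_i = (240.0/25.7×10⁹)·(0.723/1.36×10^-6 + 0.732/1.82×10^-6) = 8.727×10^-3 rad.

8.73 mrad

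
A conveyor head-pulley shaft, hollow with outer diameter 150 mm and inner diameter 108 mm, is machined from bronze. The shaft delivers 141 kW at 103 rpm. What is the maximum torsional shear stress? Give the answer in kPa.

27000 kPa

ω = 2π·103/60 = 10.79 rad/s, so T = P/ω = 141×10³ / 10.79 = 13070 N·m.
J = π(d_o⁴ − d_i⁴)/32 = π(0.150⁴ − 0.108⁴)/32 = 3.634×10^-5 m⁴.
τ_max = T·r/J = 13070 × 0.0750 / 3.634×10^-5 = 2.698×10^7 Pa.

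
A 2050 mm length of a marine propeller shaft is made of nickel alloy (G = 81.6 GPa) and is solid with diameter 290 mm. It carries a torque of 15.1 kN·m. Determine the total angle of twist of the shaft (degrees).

J = πd⁴/32 = π(0.290)⁴/32 = 6.944×10^-4 m⁴.
θ = T·L/(G·J) = 15100 × 2.05 / (81.6×10⁹ × 6.944×10^-4) = 5.463×10^-4 rad.

0.0313°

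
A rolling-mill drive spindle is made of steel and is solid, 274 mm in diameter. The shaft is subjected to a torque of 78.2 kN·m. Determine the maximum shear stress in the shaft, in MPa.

J = πd⁴/32 = π(0.274)⁴/32 = 5.534×10^-4 m⁴.
τ_max = T·r/J = 78200 × 0.137 / 5.534×10^-4 = 1.936×10^7 Pa.

19.4 MPa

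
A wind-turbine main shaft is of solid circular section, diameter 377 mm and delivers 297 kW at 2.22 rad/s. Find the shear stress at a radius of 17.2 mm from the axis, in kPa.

ω = 2.22 rad/s, so T = P/ω = 297×10³ / 2.220 = 133800 N·m.
J = πd⁴/32 = π(0.377)⁴/32 = 1.983×10^-3 m⁴.
Shear stress varies linearly with radius: τ = T·r/J = 133800 × 0.0172 / 1.983×10^-3 = 1.160×10^6 Pa.

1160 kPa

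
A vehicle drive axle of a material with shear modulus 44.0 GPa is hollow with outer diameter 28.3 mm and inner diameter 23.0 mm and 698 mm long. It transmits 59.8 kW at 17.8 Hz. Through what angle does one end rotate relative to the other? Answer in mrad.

239 mrad

ω = 2π·17.8 = 111.8 rad/s, so T = P/ω = 59.8×10³ / 111.8 = 534.7 N·m.
J = π(d_o⁴ − d_i⁴)/32 = π(0.0283⁴ − 0.0230⁴)/32 = 3.550×10^-8 m⁴.
θ = T·L/(G·J) = 534.7 × 0.698 / (44.0×10⁹ × 3.550×10^-8) = 0.2389 rad.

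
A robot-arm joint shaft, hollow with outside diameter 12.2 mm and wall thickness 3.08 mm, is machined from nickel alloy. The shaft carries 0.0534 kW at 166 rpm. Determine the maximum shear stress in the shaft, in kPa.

ω = 2π·166/60 = 17.38 rad/s, so T = P/ω = 0.0534×10³ / 17.38 = 3.072 N·m.
J = π(d_o⁴ − d_i⁴)/32 = π(0.0122⁴ − 0.00604⁴)/32 = 2.044×10^-9 m⁴.
τ_max = T·r/J = 3.072 × 0.00610 / 2.044×10^-9 = 9.166×10^6 Pa.

9170 kPa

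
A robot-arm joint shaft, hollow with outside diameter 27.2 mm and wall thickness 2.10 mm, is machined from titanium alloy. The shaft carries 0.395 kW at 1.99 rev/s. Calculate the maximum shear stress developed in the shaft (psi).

2370 psi

ω = 2π·1.99 = 12.50 rad/s, so T = P/ω = 0.395×10³ / 12.50 = 31.59 N·m.
J = π(d_o⁴ − d_i⁴)/32 = π(0.0272⁴ − 0.0230⁴)/32 = 2.626×10^-8 m⁴.
τ_max = T·r/J = 31.59 × 0.0136 / 2.626×10^-8 = 1.636×10^7 Pa.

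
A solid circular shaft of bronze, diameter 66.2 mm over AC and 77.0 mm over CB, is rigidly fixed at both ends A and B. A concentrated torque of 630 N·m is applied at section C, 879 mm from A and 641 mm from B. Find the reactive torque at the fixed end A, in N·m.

179 N·m

Compatibility: T_A·a/J_AC = T_B·b/J_CB with T_A + T_B = T₀.
J_AC = 1.89×10^-6 m⁴, J_CB = 3.45×10^-6 m⁴, so T_A = T₀·(J_AC/a)/((J_AC/a)+(J_CB/b)) = 179.5 N·m, T_B = 450.5 N·m.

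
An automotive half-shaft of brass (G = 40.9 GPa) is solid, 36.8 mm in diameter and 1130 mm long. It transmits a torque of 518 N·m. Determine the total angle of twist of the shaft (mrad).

J = πd⁴/32 = π(0.0368)⁴/32 = 1.800×10^-7 m⁴.
θ = T·L/(G·J) = 518.0 × 1.13 / (40.9×10⁹ × 1.800×10^-7) = 0.07949 rad.

79.5 mrad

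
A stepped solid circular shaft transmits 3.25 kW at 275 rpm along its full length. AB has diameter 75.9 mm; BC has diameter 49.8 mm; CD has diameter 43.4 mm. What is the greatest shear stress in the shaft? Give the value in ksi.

ω = 2π·275/60 = 28.80 rad/s, so T = P/ω = 3.25×10³ / 28.80 = 112.9 N·m.
Under the same torque, τ_max = 16T/(πd³) is largest where d is smallest — segment CD (d = 43.4 mm).
τ_max = 16·112.9/(π·(0.0434)³) = 7.031×10^6 Pa.

1.02 ksi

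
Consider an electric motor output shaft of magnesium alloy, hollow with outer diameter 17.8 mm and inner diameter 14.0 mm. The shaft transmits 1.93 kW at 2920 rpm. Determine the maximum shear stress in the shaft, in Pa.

ω = 2π·2920/60 = 305.8 rad/s, so T = P/ω = 1.93×10³ / 305.8 = 6.312 N·m.
J = π(d_o⁴ − d_i⁴)/32 = π(0.0178⁴ − 0.0140⁴)/32 = 6.084×10^-9 m⁴.
τ_max = T·r/J = 6.312 × 0.00890 / 6.084×10^-9 = 9.233×10^6 Pa.

9.23e6 Pa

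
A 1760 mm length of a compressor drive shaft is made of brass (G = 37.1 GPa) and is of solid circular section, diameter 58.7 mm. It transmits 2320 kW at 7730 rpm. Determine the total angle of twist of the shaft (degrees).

6.68°

ω = 2π·7730/60 = 809.5 rad/s, so T = P/ω = 2320×10³ / 809.5 = 2866 N·m.
J = πd⁴/32 = π(0.0587)⁴/32 = 1.166×10^-6 m⁴.
θ = T·L/(G·J) = 2866 × 1.76 / (37.1×10⁹ × 1.166×10^-6) = 0.1166 rad.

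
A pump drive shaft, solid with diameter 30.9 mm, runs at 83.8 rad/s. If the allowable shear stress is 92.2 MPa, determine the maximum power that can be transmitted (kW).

44.8 kW

J = πd⁴/32 = π(0.0309)⁴/32 = 8.950×10^-8 m⁴.
T_max = τ_allow·J/r = 9.22×10^7 × 8.950×10^-8 / 0.0154 = 534.1 N·m.
ω = 83.8 rad/s, so P_max = T_max·ω = 4.476×10^4 W.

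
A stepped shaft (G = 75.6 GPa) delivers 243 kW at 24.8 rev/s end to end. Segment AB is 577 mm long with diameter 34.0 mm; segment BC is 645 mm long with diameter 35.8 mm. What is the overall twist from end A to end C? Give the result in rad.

ω = 2π·24.8 = 155.8 rad/s, so T = P/ω = 243×10³ / 155.8 = 1559 N·m.
J_AB = π(0.0340)⁴/32 = 1.31×10^-7 m⁴; J_BC = π(0.0358)⁴/32 = 1.61×10^-7 m⁴.
θ = (T/G)·Σ L_i/J_i = (1559/75.6×10⁹)·(0.577/1.31×10^-7 + 0.645/1.61×10^-7) = 0.1732 rad.

0.173 rad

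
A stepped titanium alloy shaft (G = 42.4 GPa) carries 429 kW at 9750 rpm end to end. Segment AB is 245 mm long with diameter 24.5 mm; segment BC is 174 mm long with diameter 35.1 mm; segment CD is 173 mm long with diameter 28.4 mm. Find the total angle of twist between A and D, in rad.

ω = 2π·9750/60 = 1021 rad/s, so T = P/ω = 429×10³ / 1021 = 420.2 N·m.
J_AB = π(0.0245)⁴/32 = 3.54×10^-8 m⁴; J_BC = π(0.0351)⁴/32 = 1.49×10^-7 m⁴; J_CD = π(0.0284)⁴/32 = 6.39×10^-8 m⁴.
θ = (T/G)·Σ L_i/J_i = (420.2/42.4×10⁹)·(0.245/3.54×10^-8 + 0.174/1.49×10^-7 + 0.173/6.39×10^-8) = 0.1071 rad.

0.107 rad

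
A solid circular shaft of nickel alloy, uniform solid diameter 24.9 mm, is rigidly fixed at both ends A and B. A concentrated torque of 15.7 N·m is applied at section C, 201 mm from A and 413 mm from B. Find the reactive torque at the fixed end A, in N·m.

With uniform GJ and both ends fixed, compatibility θ_AC = θ_CB gives T_A·a = T_B·b, together with T_A + T_B = T₀.
T_A = T₀·b/(a+b) = 15.70·413/614.0 = 10.56 N·m; T_B = 5.140 N·m.

10.6 N·m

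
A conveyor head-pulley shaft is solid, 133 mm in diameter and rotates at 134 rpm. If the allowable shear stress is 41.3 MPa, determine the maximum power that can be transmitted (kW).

268 kW

J = πd⁴/32 = π(0.133)⁴/32 = 3.072×10^-5 m⁴.
T_max = τ_allow·J/r = 4.13×10^7 × 3.072×10^-5 / 0.0665 = 19080 N·m.
ω = 2π·134/60 = 14.03 rad/s, so P_max = T_max·ω = 2.677×10^5 W.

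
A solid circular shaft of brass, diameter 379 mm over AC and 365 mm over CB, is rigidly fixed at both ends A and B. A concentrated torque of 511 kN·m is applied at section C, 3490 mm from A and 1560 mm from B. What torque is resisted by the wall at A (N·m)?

Compatibility: T_A·a/J_AC = T_B·b/J_CB with T_A + T_B = T₀.
J_AC = 2.03×10^-3 m⁴, J_CB = 1.74×10^-3 m⁴, so T_A = T₀·(J_AC/a)/((J_AC/a)+(J_CB/b)) = 174700 N·m, T_B = 336300 N·m.

175000 N·m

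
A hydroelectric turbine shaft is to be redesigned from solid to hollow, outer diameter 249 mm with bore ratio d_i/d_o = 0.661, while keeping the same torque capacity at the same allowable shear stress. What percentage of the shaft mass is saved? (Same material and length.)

Equal τ_max and T ⇒ the solid shaft needs d_s³ = d_o³(1−k⁴), so d_s = 249·(1−0.661⁴)^(1/3) = 232.0 mm.
Area ratio A_h/A_s = d_o²(1−k²)/d_s² = (1−k²)/(1−k⁴)^(2/3) = 0.6485.
Mass saving = 1 − 0.6485 = 35.2 %.

35.2 %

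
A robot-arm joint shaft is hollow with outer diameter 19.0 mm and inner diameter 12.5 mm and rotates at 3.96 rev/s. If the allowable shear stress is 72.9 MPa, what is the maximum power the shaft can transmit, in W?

J = π(d_o⁴ − d_i⁴)/32 = π(0.0190⁴ − 0.0125⁴)/32 = 1.040×10^-8 m⁴.
T_max = τ_allow·J/r = 7.29×10^7 × 1.040×10^-8 / 0.00950 = 79.79 N·m.
ω = 2π·3.96 = 24.88 rad/s, so P_max = T_max·ω = 1985 W.

1990 W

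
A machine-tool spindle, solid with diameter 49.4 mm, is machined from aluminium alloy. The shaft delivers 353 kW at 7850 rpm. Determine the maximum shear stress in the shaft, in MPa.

18.1 MPa

ω = 2π·7850/60 = 822.1 rad/s, so T = P/ω = 353×10³ / 822.1 = 429.4 N·m.
J = πd⁴/32 = π(0.0494)⁴/32 = 5.847×10^-7 m⁴.
τ_max = T·r/J = 429.4 × 0.0247 / 5.847×10^-7 = 1.814×10^7 Pa.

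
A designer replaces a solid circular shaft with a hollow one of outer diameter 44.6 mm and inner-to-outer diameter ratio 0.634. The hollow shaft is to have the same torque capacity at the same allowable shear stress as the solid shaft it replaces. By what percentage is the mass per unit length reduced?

Equal τ_max and T ⇒ the solid shaft needs d_s³ = d_o³(1−k⁴), so d_s = 44.6·(1−0.634⁴)^(1/3) = 42.06 mm.
Area ratio A_h/A_s = d_o²(1−k²)/d_s² = (1−k²)/(1−k⁴)^(2/3) = 0.6726.
Mass saving = 1 − 0.6726 = 32.7 %.

32.7 %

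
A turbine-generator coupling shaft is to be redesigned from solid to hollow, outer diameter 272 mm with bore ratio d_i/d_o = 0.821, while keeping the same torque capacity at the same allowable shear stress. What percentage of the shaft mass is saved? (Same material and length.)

Equal τ_max and T ⇒ the solid shaft needs d_s³ = d_o³(1−k⁴), so d_s = 272·(1−0.821⁴)^(1/3) = 222.3 mm.
Area ratio A_h/A_s = d_o²(1−k²)/d_s² = (1−k²)/(1−k⁴)^(2/3) = 0.4881.
Mass saving = 1 − 0.4881 = 51.2 %.

51.2 %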